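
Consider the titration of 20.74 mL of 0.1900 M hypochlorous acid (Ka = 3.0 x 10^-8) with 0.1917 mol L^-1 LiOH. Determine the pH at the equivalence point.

10.25

n(HClO) = 0.1900 x 0.02074 = 0.003941 mol; V(LiOH) at equivalence = 0.003941/0.1917 = 0.02056 L.
At equivalence all the acid is converted to ClO-; total volume = 0.02074 + 0.02056 = 0.04130 L, so [ClO-] = 0.003941/0.04130 = 0.09542 M.
Kb = Kw/Ka = 1.0e-14 / 3.0 x 10^-8 = 3.33e-7.
[OH^-] = sqrt(Kb x [ClO-]) = sqrt(3.33e-7 x 0.09542) = 0.000178 M.
pOH = 3.75, so pH = 14.00 - 3.75 = 10.25.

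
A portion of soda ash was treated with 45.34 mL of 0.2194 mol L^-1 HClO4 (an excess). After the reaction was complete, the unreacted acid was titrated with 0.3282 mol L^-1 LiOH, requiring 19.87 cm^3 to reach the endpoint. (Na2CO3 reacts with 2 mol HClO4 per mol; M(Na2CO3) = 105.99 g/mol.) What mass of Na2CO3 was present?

0.182 g

Total n(HClO4) added = 0.2194 x 0.04534 = 0.009948 mol.
n(LiOH) used = 0.3282 x 0.01987 = 0.006521 mol, which equals the excess n(HClO4).
So n(HClO4) consumed by the sample = 0.009948 - 0.006521 = 0.003426 mol.
n(Na2CO3) = 0.003426 / 2 = 0.001713 mol.
mass = 0.001713 mol x 105.99 g/mol = 0.182 g.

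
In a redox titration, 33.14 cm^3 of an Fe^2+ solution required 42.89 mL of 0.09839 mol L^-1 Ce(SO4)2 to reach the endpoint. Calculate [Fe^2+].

0.127 M

n(Ce(SO4)2) = 0.09839 x 0.04289 = 0.004220 mol.
From the balanced equation, 1 mol Ce(SO4)2 reacts with 1 mol Fe^2+, so n(Fe^2+) = 0.004220 x 1/1 = 0.004220 mol.
[Fe^2+] = 0.004220 / 0.03314 L = 0.127 M.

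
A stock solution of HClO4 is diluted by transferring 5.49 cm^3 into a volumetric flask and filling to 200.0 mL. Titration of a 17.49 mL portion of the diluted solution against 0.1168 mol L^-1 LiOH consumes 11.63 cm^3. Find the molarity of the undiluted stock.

n(LiOH) = 0.1168 x 0.01163 = 0.001358 mol.
n(HClO4) in the aliquot = 0.001358 mol.
[diluted HClO4] = 0.001358 / 0.01749 = 0.07767 M.
Dilution factor = 200.0/5.490 = 36.43, so [stock] = 0.07767 x 36.43 = 2.83 M.

2.83 M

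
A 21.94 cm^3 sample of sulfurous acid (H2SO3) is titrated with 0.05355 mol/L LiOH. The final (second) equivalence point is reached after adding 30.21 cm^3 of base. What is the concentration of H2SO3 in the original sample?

n(LiOH) = 0.05355 x 0.03021 = 0.001618 mol.
At the final (second) equivalence point, 2 mol OH^- react per mol H2SO3, so n(H2SO3) = 0.001618 / 2 = 0.0008089 mol.
[H2SO3] = 0.0008089 / 0.02194 L = 0.0369 M.

0.0369 M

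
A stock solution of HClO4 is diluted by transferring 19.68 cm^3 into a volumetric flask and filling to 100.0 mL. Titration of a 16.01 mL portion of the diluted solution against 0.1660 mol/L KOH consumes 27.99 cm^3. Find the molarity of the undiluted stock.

1.47 M

n(KOH) = 0.1660 x 0.02799 = 0.004646 mol.
n(HClO4) in the aliquot = 0.004646 mol.
[diluted HClO4] = 0.004646 / 0.01601 = 0.2902 M.
Dilution factor = 100.0/19.68 = 5.081, so [stock] = 0.2902 x 5.081 = 1.47 M.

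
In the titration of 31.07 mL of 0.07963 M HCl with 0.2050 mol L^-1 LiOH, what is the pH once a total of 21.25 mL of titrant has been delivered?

n(acid) = 0.07963 x 0.03107 = 0.002474 mol; n(LiOH) added = 0.2050 x 0.02125 = 0.004356 mol.
Base is in excess by 0.004356 - 0.002474 = 0.001882 mol in a total volume of 0.05232 L.
[OH^-] = 0.001882/0.05232 = 0.03597 M, so pOH = 1.44 and pH = 14.00 - 1.44 = 12.56.

12.56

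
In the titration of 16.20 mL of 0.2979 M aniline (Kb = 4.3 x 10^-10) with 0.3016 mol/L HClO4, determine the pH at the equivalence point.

n(C6H5NH2) = 0.2979 x 0.01620 = 0.004826 mol; V(HClO4) at equivalence = 0.004826/0.3016 = 0.01600 L.
At equivalence the base is fully converted to C6H5NH3+; total volume = 0.03220 L, so [C6H5NH3+] = 0.004826/0.03220 = 0.1499 M.
Ka(C6H5NH3+) = Kw/Kb = 1.0e-14 / 4.3 x 10^-10 = 2.33e-5.
[H^+] = sqrt(Ka x [C6H5NH3+]) = sqrt(2.33e-5 x 0.1499) = 0.00187 M.
pH = -log(0.00187) = 2.73.

2.73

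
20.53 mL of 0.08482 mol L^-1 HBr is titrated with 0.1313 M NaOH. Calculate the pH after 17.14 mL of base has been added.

n(acid) = 0.08482 x 0.02053 = 0.001741 mol; n(NaOH) added = 0.1313 x 0.01714 = 0.002250 mol.
Base is in excess by 0.002250 - 0.001741 = 0.0005091 mol in a total volume of 0.03767 L.
[OH^-] = 0.0005091/0.03767 = 0.01352 M, so pOH = 1.87 and pH = 14.00 - 1.87 = 12.13.

12.13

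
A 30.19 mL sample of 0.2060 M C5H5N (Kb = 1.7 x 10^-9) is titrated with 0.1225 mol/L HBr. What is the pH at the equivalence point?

n(C5H5N) = 0.2060 x 0.03019 = 0.006219 mol; V(HBr) at equivalence = 0.006219/0.1225 = 0.05077 L.
At equivalence the base is fully converted to C5H5NH+; total volume = 0.08096 L, so [C5H5NH+] = 0.006219/0.08096 = 0.07682 M.
Ka(C5H5NH+) = Kw/Kb = 1.0e-14 / 1.7 x 10^-9 = 5.88e-6.
[H^+] = sqrt(Ka x [C5H5NH+]) = sqrt(5.88e-6 x 0.07682) = 0.000672 M.
pH = -log(0.000672) = 3.17.

3.17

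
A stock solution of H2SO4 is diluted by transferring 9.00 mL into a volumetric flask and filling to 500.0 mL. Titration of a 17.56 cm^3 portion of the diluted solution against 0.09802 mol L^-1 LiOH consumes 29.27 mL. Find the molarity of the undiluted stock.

n(LiOH) = 0.09802 x 0.02927 = 0.002869 mol.
n(H2SO4) in the aliquot = 0.002869 x 1/2 = 0.001435 mol.
[diluted H2SO4] = 0.001435 / 0.01756 = 0.08169 M.
Dilution factor = 500.0/9.000 = 55.56, so [stock] = 0.08169 x 55.56 = 4.54 M.

4.54 M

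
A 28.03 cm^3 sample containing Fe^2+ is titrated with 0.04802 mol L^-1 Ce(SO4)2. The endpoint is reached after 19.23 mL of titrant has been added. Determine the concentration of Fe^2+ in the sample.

0.0329 M

n(Ce(SO4)2) = 0.04802 x 0.01923 = 0.0009234 mol.
From the balanced equation, 1 mol Ce(SO4)2 reacts with 1 mol Fe^2+, so n(Fe^2+) = 0.0009234 x 1/1 = 0.0009234 mol.
[Fe^2+] = 0.0009234 / 0.02803 L = 0.0329 M.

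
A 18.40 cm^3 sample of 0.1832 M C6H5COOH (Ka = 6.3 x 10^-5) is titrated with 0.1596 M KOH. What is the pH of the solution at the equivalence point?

8.57

n(C6H5COOH) = 0.1832 x 0.01840 = 0.003371 mol; V(KOH) at equivalence = 0.003371/0.1596 = 0.02112 L.
At equivalence all the acid is converted to C6H5COO-; total volume = 0.01840 + 0.02112 = 0.03952 L, so [C6H5COO-] = 0.003371/0.03952 = 0.08529 M.
Kb = Kw/Ka = 1.0e-14 / 6.3 x 10^-5 = 1.59e-10.
[OH^-] = sqrt(Kb x [C6H5COO-]) = sqrt(1.59e-10 x 0.08529) = 3.68e-6 M.
pOH = 5.43, so pH = 14.00 - 5.43 = 8.57.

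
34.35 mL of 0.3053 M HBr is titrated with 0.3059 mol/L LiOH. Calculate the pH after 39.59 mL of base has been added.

12.34

n(acid) = 0.3053 x 0.03435 = 0.01049 mol; n(LiOH) added = 0.3059 x 0.03959 = 0.01211 mol.
Base is in excess by 0.01211 - 0.01049 = 0.001624 mol in a total volume of 0.07394 L.
[OH^-] = 0.001624/0.07394 = 0.02196 M, so pOH = 1.66 and pH = 14.00 - 1.66 = 12.34.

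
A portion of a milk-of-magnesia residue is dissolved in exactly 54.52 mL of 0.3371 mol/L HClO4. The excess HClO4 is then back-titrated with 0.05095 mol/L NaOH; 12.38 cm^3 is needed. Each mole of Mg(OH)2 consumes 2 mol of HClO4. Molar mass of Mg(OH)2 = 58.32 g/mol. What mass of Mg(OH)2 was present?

Total n(HClO4) added = 0.3371 x 0.05452 = 0.01838 mol.
n(NaOH) used = 0.05095 x 0.01238 = 0.0006308 mol, which equals the excess n(HClO4).
So n(HClO4) consumed by the sample = 0.01838 - 0.0006308 = 0.01775 mol.
n(Mg(OH)2) = 0.01775 / 2 = 0.008874 mol.
mass = 0.008874 mol x 58.32 g/mol = 0.518 g.

0.518 g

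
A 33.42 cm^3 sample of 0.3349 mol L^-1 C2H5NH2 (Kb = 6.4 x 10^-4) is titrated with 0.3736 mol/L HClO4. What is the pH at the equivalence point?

5.78

n(C2H5NH2) = 0.3349 x 0.03342 = 0.01119 mol; V(HClO4) at equivalence = 0.01119/0.3736 = 0.02996 L.
At equivalence the base is fully converted to C2H5NH3+; total volume = 0.06338 L, so [C2H5NH3+] = 0.01119/0.06338 = 0.1766 M.
Ka(C2H5NH3+) = Kw/Kb = 1.0e-14 / 6.4 x 10^-4 = 1.56e-11.
[H^+] = sqrt(Ka x [C2H5NH3+]) = sqrt(1.56e-11 x 0.1766) = 1.66e-6 M.
pH = -log(1.66e-6) = 5.78.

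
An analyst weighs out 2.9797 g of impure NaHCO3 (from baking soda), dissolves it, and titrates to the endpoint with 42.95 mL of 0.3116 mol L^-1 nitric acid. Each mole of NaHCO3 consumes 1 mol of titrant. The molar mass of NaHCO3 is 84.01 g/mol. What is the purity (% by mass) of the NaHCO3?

37.7%

n(HNO3) = 0.3116 x 0.04295 = 0.01338 mol.
n(NaHCO3) = 0.01338 / 1 = 0.01338 mol.
mass of NaHCO3 = 0.01338 x 84.01 = 1.124 g.
% purity = 1.124 / 2.9797 x 100 = 37.7%.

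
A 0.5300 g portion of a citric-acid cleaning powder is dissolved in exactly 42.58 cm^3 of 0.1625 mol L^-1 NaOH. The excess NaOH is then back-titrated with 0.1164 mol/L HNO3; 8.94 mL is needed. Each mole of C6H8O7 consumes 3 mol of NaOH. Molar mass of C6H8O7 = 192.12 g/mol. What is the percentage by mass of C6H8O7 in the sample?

Total n(NaOH) added = 0.1625 x 0.04258 = 0.006919 mol.
n(HNO3) used = 0.1164 x 0.008940 = 0.001041 mol, which equals the excess n(NaOH).
So n(NaOH) consumed by the sample = 0.006919 - 0.001041 = 0.005879 mol.
n(C6H8O7) = 0.005879 / 3 = 0.001960 mol.
mass C6H8O7 = 0.001960 x 192.12 = 0.3765 g, so %C6H8O7 = 0.3765/0.5300 x 100 = 71.0%.

71.0%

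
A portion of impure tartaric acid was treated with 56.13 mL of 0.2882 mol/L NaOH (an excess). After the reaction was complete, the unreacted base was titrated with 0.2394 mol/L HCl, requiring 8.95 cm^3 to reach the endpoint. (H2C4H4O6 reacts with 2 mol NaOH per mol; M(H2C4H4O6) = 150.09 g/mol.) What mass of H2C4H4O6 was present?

1.05 g

Total n(NaOH) added = 0.2882 x 0.05613 = 0.01618 mol.
n(HCl) used = 0.2394 x 0.008950 = 0.002143 mol, which equals the excess n(NaOH).
So n(NaOH) consumed by the sample = 0.01618 - 0.002143 = 0.01403 mol.
n(H2C4H4O6) = 0.01403 / 2 = 0.007017 mol.
mass = 0.007017 mol x 150.09 g/mol = 1.05 g.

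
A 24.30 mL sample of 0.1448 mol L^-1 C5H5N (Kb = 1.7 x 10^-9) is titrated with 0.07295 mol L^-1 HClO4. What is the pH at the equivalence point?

n(C5H5N) = 0.1448 x 0.02430 = 0.003519 mol; V(HClO4) at equivalence = 0.003519/0.07295 = 0.04823 L.
At equivalence the base is fully converted to C5H5NH+; total volume = 0.07253 L, so [C5H5NH+] = 0.003519/0.07253 = 0.04851 M.
Ka(C5H5NH+) = Kw/Kb = 1.0e-14 / 1.7 x 10^-9 = 5.88e-6.
[H^+] = sqrt(Ka x [C5H5NH+]) = sqrt(5.88e-6 x 0.04851) = 0.000534 M.
pH = -log(0.000534) = 3.27.

3.27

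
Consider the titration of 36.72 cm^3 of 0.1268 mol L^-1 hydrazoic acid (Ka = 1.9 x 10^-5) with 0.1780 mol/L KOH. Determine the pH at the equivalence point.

8.80

n(HN3) = 0.1268 x 0.03672 = 0.004656 mol; V(KOH) at equivalence = 0.004656/0.1780 = 0.02616 L.
At equivalence all the acid is converted to N3-; total volume = 0.03672 + 0.02616 = 0.06288 L, so [N3-] = 0.004656/0.06288 = 0.07405 M.
Kb = Kw/Ka = 1.0e-14 / 1.9 x 10^-5 = 5.26e-10.
[OH^-] = sqrt(Kb x [N3-]) = sqrt(5.26e-10 x 0.07405) = 6.24e-6 M.
pOH = 5.20, so pH = 14.00 - 5.20 = 8.80.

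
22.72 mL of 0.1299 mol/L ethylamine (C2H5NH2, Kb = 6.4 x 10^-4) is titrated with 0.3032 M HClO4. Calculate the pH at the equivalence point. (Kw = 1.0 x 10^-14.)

n(C2H5NH2) = 0.1299 x 0.02272 = 0.002951 mol; V(HClO4) at equivalence = 0.002951/0.3032 = 0.009734 L.
At equivalence the base is fully converted to C2H5NH3+; total volume = 0.03245 L, so [C2H5NH3+] = 0.002951/0.03245 = 0.09094 M.
Ka(C2H5NH3+) = Kw/Kb = 1.0e-14 / 6.4 x 10^-4 = 1.56e-11.
[H^+] = sqrt(Ka x [C2H5NH3+]) = sqrt(1.56e-11 x 0.09094) = 1.19e-6 M.
pH = -log(1.19e-6) = 5.92.

5.92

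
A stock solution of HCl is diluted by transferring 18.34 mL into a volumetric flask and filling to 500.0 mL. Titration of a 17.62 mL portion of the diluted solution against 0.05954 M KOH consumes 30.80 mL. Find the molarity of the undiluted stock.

n(KOH) = 0.05954 x 0.03080 = 0.001834 mol.
n(HCl) in the aliquot = 0.001834 mol.
[diluted HCl] = 0.001834 / 0.01762 = 0.1041 M.
Dilution factor = 500.0/18.34 = 27.26, so [stock] = 0.1041 x 27.26 = 2.84 M.

2.84 M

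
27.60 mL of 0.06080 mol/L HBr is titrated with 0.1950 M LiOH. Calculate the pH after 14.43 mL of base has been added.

12.43

n(acid) = 0.06080 x 0.02760 = 0.001678 mol; n(LiOH) added = 0.1950 x 0.01443 = 0.002814 mol.
Base is in excess by 0.002814 - 0.001678 = 0.001136 mol in a total volume of 0.04203 L.
[OH^-] = 0.001136/0.04203 = 0.02702 M, so pOH = 1.57 and pH = 14.00 - 1.57 = 12.43.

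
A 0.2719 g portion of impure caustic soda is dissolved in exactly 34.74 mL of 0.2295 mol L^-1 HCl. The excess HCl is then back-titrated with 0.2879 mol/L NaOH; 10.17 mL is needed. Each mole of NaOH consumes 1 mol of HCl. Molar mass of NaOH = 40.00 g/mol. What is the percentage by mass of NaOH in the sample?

Total n(HCl) added = 0.2295 x 0.03474 = 0.007973 mol.
n(NaOH) used = 0.2879 x 0.01017 = 0.002928 mol, which equals the excess n(HCl).
So n(HCl) consumed by the sample = 0.007973 - 0.002928 = 0.005045 mol.
n(NaOH) = 0.005045 / 1 = 0.005045 mol.
mass NaOH = 0.005045 x 40.00 = 0.2018 g, so %NaOH = 0.2018/0.2719 x 100 = 74.2%.

74.2%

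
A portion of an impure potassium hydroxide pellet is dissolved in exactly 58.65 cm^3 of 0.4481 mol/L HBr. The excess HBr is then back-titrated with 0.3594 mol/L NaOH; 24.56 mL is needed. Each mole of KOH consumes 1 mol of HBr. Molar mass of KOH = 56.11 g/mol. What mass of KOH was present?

0.979 g

Total n(HBr) added = 0.4481 x 0.05865 = 0.02628 mol.
n(NaOH) used = 0.3594 x 0.02456 = 0.008827 mol, which equals the excess n(HBr).
So n(HBr) consumed by the sample = 0.02628 - 0.008827 = 0.01745 mol.
n(KOH) = 0.01745 / 1 = 0.01745 mol.
mass = 0.01745 mol x 56.11 g/mol = 0.979 g.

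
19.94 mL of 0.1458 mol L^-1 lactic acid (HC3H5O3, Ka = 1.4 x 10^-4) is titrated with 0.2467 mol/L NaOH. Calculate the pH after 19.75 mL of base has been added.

n(acid) = 0.1458 x 0.01994 = 0.002907 mol; n(NaOH) added = 0.2467 x 0.01975 = 0.004872 mol.
Base is in excess by 0.004872 - 0.002907 = 0.001965 mol in a total volume of 0.03969 L.
[OH^-] = 0.001965/0.03969 = 0.04951 M, so pOH = 1.31 and pH = 14.00 - 1.31 = 12.69.

12.69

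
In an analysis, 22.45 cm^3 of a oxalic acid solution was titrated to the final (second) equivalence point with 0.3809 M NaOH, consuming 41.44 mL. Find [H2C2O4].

0.352 M

n(NaOH) = 0.3809 x 0.04144 = 0.01578 mol.
At the final (second) equivalence point, 2 mol OH^- react per mol H2C2O4, so n(H2C2O4) = 0.01578 / 2 = 0.007892 mol.
[H2C2O4] = 0.007892 / 0.02245 L = 0.352 M.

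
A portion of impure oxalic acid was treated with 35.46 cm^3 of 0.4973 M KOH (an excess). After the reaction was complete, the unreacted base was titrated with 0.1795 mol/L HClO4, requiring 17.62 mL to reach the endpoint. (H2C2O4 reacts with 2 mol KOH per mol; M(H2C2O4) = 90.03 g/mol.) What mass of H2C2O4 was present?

Total n(KOH) added = 0.4973 x 0.03546 = 0.01763 mol.
n(HClO4) used = 0.1795 x 0.01762 = 0.003163 mol, which equals the excess n(KOH).
So n(KOH) consumed by the sample = 0.01763 - 0.003163 = 0.01447 mol.
n(H2C2O4) = 0.01447 / 2 = 0.007236 mol.
mass = 0.007236 mol x 90.03 g/mol = 0.651 g.

0.651 g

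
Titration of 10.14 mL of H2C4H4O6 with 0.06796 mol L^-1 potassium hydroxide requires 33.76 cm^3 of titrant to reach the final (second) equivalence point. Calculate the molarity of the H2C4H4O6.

n(KOH) = 0.06796 x 0.03376 = 0.002294 mol.
At the final (second) equivalence point, 2 mol OH^- react per mol H2C4H4O6, so n(H2C4H4O6) = 0.002294 / 2 = 0.001147 mol.
[H2C4H4O6] = 0.001147 / 0.01014 L = 0.113 M.

0.113 M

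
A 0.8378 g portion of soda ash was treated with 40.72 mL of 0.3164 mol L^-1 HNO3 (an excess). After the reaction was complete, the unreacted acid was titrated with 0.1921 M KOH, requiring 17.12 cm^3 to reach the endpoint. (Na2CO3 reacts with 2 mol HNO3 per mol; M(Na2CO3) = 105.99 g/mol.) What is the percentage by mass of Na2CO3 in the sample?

Total n(HNO3) added = 0.3164 x 0.04072 = 0.01288 mol.
n(KOH) used = 0.1921 x 0.01712 = 0.003289 mol, which equals the excess n(HNO3).
So n(HNO3) consumed by the sample = 0.01288 - 0.003289 = 0.009595 mol.
n(Na2CO3) = 0.009595 / 2 = 0.004798 mol.
mass Na2CO3 = 0.004798 x 105.99 = 0.5085 g, so %Na2CO3 = 0.5085/0.8378 x 100 = 60.7%.

60.7%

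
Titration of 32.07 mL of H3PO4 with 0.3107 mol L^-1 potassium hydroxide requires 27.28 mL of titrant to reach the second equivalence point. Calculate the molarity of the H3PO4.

n(KOH) = 0.3107 x 0.02728 = 0.008476 mol.
At the second equivalence point, 2 mol OH^- react per mol H3PO4, so n(H3PO4) = 0.008476 / 2 = 0.004238 mol.
[H3PO4] = 0.004238 / 0.03207 L = 0.132 M.

0.132 M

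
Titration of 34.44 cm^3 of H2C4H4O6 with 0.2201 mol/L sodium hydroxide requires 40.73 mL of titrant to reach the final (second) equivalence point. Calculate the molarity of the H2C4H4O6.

n(NaOH) = 0.2201 x 0.04073 = 0.008965 mol.
At the final (second) equivalence point, 2 mol OH^- react per mol H2C4H4O6, so n(H2C4H4O6) = 0.008965 / 2 = 0.004482 mol.
[H2C4H4O6] = 0.004482 / 0.03444 L = 0.130 M.

0.130 M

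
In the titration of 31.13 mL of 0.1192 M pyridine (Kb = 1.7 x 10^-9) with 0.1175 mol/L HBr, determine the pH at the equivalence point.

n(C5H5N) = 0.1192 x 0.03113 = 0.003711 mol; V(HBr) at equivalence = 0.003711/0.1175 = 0.03158 L.
At equivalence the base is fully converted to C5H5NH+; total volume = 0.06271 L, so [C5H5NH+] = 0.003711/0.06271 = 0.05917 M.
Ka(C5H5NH+) = Kw/Kb = 1.0e-14 / 1.7 x 10^-9 = 5.88e-6.
[H^+] = sqrt(Ka x [C5H5NH+]) = sqrt(5.88e-6 x 0.05917) = 0.000590 M.
pH = -log(0.000590) = 3.23.

3.23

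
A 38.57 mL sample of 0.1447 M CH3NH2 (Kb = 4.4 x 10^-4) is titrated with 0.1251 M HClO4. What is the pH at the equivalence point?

n(CH3NH2) = 0.1447 x 0.03857 = 0.005581 mol; V(HClO4) at equivalence = 0.005581/0.1251 = 0.04461 L.
At equivalence the base is fully converted to CH3NH3+; total volume = 0.08318 L, so [CH3NH3+] = 0.005581/0.08318 = 0.06709 M.
Ka(CH3NH3+) = Kw/Kb = 1.0e-14 / 4.4 x 10^-4 = 2.27e-11.
[H^+] = sqrt(Ka x [CH3NH3+]) = sqrt(2.27e-11 x 0.06709) = 1.23e-6 M.
pH = -log(1.23e-6) = 5.91.

5.91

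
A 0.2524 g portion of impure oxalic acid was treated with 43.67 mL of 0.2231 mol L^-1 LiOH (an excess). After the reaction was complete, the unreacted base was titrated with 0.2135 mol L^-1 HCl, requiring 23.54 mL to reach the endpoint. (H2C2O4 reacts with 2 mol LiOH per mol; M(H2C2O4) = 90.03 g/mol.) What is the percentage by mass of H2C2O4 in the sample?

Total n(LiOH) added = 0.2231 x 0.04367 = 0.009743 mol.
n(HCl) used = 0.2135 x 0.02354 = 0.005026 mol, which equals the excess n(LiOH).
So n(LiOH) consumed by the sample = 0.009743 - 0.005026 = 0.004717 mol.
n(H2C2O4) = 0.004717 / 2 = 0.002358 mol.
mass H2C2O4 = 0.002358 x 90.03 = 0.2123 g, so %H2C2O4 = 0.2123/0.2524 x 100 = 84.1%.

84.1%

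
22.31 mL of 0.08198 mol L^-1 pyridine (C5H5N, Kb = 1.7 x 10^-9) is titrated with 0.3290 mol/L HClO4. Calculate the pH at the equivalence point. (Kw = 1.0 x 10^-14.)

n(C5H5N) = 0.08198 x 0.02231 = 0.001829 mol; V(HClO4) at equivalence = 0.001829/0.3290 = 0.005559 L.
At equivalence the base is fully converted to C5H5NH+; total volume = 0.02787 L, so [C5H5NH+] = 0.001829/0.02787 = 0.06563 M.
Ka(C5H5NH+) = Kw/Kb = 1.0e-14 / 1.7 x 10^-9 = 5.88e-6.
[H^+] = sqrt(Ka x [C5H5NH+]) = sqrt(5.88e-6 x 0.06563) = 0.000621 M.
pH = -log(0.000621) = 3.21.

3.21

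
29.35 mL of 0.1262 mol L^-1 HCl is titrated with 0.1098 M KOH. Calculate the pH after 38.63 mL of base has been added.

11.90

n(acid) = 0.1262 x 0.02935 = 0.003704 mol; n(KOH) added = 0.1098 x 0.03863 = 0.004242 mol.
Base is in excess by 0.004242 - 0.003704 = 0.0005376 mol in a total volume of 0.06798 L.
[OH^-] = 0.0005376/0.06798 = 0.007908 M, so pOH = 2.10 and pH = 14.00 - 2.10 = 11.90.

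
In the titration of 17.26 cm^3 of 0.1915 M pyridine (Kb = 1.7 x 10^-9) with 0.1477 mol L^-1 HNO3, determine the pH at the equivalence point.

3.15

n(C5H5N) = 0.1915 x 0.01726 = 0.003305 mol; V(HNO3) at equivalence = 0.003305/0.1477 = 0.02238 L.
At equivalence the base is fully converted to C5H5NH+; total volume = 0.03964 L, so [C5H5NH+] = 0.003305/0.03964 = 0.08339 M.
Ka(C5H5NH+) = Kw/Kb = 1.0e-14 / 1.7 x 10^-9 = 5.88e-6.
[H^+] = sqrt(Ka x [C5H5NH+]) = sqrt(5.88e-6 x 0.08339) = 0.000700 M.
pH = -log(0.000700) = 3.15.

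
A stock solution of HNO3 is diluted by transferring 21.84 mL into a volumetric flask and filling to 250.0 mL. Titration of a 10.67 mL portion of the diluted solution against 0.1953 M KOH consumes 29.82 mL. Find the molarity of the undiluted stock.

n(KOH) = 0.1953 x 0.02982 = 0.005824 mol.
n(HNO3) in the aliquot = 0.005824 mol.
[diluted HNO3] = 0.005824 / 0.01067 = 0.5458 M.
Dilution factor = 250.0/21.84 = 11.45, so [stock] = 0.5458 x 11.45 = 6.25 M.

6.25 M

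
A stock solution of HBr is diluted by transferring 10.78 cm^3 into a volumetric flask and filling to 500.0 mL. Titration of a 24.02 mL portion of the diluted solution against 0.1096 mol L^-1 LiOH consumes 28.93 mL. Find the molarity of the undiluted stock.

6.12 M

n(LiOH) = 0.1096 x 0.02893 = 0.003171 mol.
n(HBr) in the aliquot = 0.003171 mol.
[diluted HBr] = 0.003171 / 0.02402 = 0.1320 M.
Dilution factor = 500.0/10.78 = 46.38, so [stock] = 0.1320 x 46.38 = 6.12 M.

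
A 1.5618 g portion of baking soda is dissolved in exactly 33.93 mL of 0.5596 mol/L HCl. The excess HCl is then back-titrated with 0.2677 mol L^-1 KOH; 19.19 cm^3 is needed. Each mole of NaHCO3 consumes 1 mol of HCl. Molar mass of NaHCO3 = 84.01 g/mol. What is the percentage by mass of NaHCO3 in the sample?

Total n(HCl) added = 0.5596 x 0.03393 = 0.01899 mol.
n(KOH) used = 0.2677 x 0.01919 = 0.005137 mol, which equals the excess n(HCl).
So n(HCl) consumed by the sample = 0.01899 - 0.005137 = 0.01385 mol.
n(NaHCO3) = 0.01385 / 1 = 0.01385 mol.
mass NaHCO3 = 0.01385 x 84.01 = 1.164 g, so %NaHCO3 = 1.164/1.5618 x 100 = 74.5%.

74.5%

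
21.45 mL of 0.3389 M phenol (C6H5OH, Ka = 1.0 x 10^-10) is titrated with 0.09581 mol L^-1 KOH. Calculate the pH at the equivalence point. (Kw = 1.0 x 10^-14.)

n(C6H5OH) = 0.3389 x 0.02145 = 0.007269 mol; V(KOH) at equivalence = 0.007269/0.09581 = 0.07587 L.
At equivalence all the acid is converted to C6H5O-; total volume = 0.02145 + 0.07587 = 0.09732 L, so [C6H5O-] = 0.007269/0.09732 = 0.07469 M.
Kb = Kw/Ka = 1.0e-14 / 1.0 x 10^-10 = 0.000100.
[OH^-] = sqrt(Kb x [C6H5O-]) = sqrt(0.000100 x 0.07469) = 0.00273 M.
pOH = 2.56, so pH = 14.00 - 2.56 = 11.44.

11.44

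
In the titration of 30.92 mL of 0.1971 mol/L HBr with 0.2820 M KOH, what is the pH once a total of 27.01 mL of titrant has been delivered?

12.42

n(acid) = 0.1971 x 0.03092 = 0.006094 mol; n(KOH) added = 0.2820 x 0.02701 = 0.007617 mol.
Base is in excess by 0.007617 - 0.006094 = 0.001522 mol in a total volume of 0.05793 L.
[OH^-] = 0.001522/0.05793 = 0.02628 M, so pOH = 1.58 and pH = 14.00 - 1.58 = 12.42.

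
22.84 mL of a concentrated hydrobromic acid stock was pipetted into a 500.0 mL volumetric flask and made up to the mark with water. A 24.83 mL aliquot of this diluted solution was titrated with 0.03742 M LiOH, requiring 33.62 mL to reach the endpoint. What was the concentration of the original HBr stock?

n(LiOH) = 0.03742 x 0.03362 = 0.001258 mol.
n(HBr) in the aliquot = 0.001258 mol.
[diluted HBr] = 0.001258 / 0.02483 = 0.05067 M.
Dilution factor = 500.0/22.84 = 21.89, so [stock] = 0.05067 x 21.89 = 1.11 M.

1.11 M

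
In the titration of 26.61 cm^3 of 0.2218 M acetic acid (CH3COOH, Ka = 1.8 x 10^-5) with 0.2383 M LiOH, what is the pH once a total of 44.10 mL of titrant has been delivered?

12.81

n(acid) = 0.2218 x 0.02661 = 0.005902 mol; n(LiOH) added = 0.2383 x 0.04410 = 0.01051 mol.
Base is in excess by 0.01051 - 0.005902 = 0.004607 mol in a total volume of 0.07071 L.
[OH^-] = 0.004607/0.07071 = 0.06515 M, so pOH = 1.19 and pH = 14.00 - 1.19 = 12.81.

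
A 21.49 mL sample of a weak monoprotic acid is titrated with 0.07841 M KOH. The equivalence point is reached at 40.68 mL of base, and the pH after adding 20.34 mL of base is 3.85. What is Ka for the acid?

1.4 x 10^-4

20.34 mL is half of the equivalence volume, so this is the half-equivalence point where [HA] = [A^-].
At half-equivalence pH = pKa, so pKa = 3.85.
Ka = 10^(-3.85) = 1.4 x 10^-4.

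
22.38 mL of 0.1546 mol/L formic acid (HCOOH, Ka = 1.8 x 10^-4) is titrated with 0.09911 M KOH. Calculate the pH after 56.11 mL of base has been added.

n(acid) = 0.1546 x 0.02238 = 0.003460 mol; n(KOH) added = 0.09911 x 0.05611 = 0.005561 mol.
Base is in excess by 0.005561 - 0.003460 = 0.002101 mol in a total volume of 0.07849 L.
[OH^-] = 0.002101/0.07849 = 0.02677 M, so pOH = 1.57 and pH = 14.00 - 1.57 = 12.43.

12.43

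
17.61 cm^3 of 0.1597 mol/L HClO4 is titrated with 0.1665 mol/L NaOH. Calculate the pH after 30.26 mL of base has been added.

12.67

n(acid) = 0.1597 x 0.01761 = 0.002812 mol; n(NaOH) added = 0.1665 x 0.03026 = 0.005038 mol.
Base is in excess by 0.005038 - 0.002812 = 0.002226 mol in a total volume of 0.04787 L.
[OH^-] = 0.002226/0.04787 = 0.04650 M, so pOH = 1.33 and pH = 14.00 - 1.33 = 12.67.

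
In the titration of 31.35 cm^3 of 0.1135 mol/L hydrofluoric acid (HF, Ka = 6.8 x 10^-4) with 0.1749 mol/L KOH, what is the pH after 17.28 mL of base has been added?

Initial n(HF) = 0.1135 x 0.03135 = 0.003558 mol.
n(KOH) added = 0.1749 x 0.01728 = 0.003022 mol, converting that many moles of HF to F-.
Remaining n(HF) = 0.0005360 mol; n(F-) = 0.003022 mol.
By Henderson-Hasselbalch, pH = pKa + log([A^-]/[HA]) = 3.17 + log(0.003022/0.0005360) = 3.17 + (+0.75) = 3.92.

3.92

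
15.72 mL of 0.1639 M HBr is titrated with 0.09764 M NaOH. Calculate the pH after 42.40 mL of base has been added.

n(acid) = 0.1639 x 0.01572 = 0.002577 mol; n(NaOH) added = 0.09764 x 0.04240 = 0.004140 mol.
Base is in excess by 0.004140 - 0.002577 = 0.001563 mol in a total volume of 0.05812 L.
[OH^-] = 0.001563/0.05812 = 0.02690 M, so pOH = 1.57 and pH = 14.00 - 1.57 = 12.43.

12.43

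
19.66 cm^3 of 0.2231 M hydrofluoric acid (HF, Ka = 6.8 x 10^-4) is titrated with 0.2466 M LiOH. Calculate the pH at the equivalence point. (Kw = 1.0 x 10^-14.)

n(HF) = 0.2231 x 0.01966 = 0.004386 mol; V(LiOH) at equivalence = 0.004386/0.2466 = 0.01779 L.
At equivalence all the acid is converted to F-; total volume = 0.01966 + 0.01779 = 0.03745 L, so [F-] = 0.004386/0.03745 = 0.1171 M.
Kb = Kw/Ka = 1.0e-14 / 6.8 x 10^-4 = 1.47e-11.
[OH^-] = sqrt(Kb x [F-]) = sqrt(1.47e-11 x 0.1171) = 1.31e-6 M.
pOH = 5.88, so pH = 14.00 - 5.88 = 8.12.

8.12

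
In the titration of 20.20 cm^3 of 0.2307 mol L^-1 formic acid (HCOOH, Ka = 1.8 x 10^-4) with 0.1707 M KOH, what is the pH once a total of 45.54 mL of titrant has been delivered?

12.68

n(acid) = 0.2307 x 0.02020 = 0.004660 mol; n(KOH) added = 0.1707 x 0.04554 = 0.007774 mol.
Base is in excess by 0.007774 - 0.004660 = 0.003114 mol in a total volume of 0.06574 L.
[OH^-] = 0.003114/0.06574 = 0.04736 M, so pOH = 1.32 and pH = 14.00 - 1.32 = 12.68.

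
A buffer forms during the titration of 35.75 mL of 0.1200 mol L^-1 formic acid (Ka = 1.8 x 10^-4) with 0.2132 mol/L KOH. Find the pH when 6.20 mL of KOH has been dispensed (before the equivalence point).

Initial n(HCOOH) = 0.1200 x 0.03575 = 0.004290 mol.
n(KOH) added = 0.2132 x 0.006200 = 0.001322 mol, converting that many moles of HCOOH to HCOO-.
Remaining n(HCOOH) = 0.002968 mol; n(HCOO-) = 0.001322 mol.
By Henderson-Hasselbalch, pH = pKa + log([A^-]/[HA]) = 3.74 + log(0.001322/0.002968) = 3.74 + (-0.35) = 3.39.

3.39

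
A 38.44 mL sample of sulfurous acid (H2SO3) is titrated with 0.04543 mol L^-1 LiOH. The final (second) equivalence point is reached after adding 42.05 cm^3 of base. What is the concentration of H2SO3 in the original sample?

0.0248 M

n(LiOH) = 0.04543 x 0.04205 = 0.001910 mol.
At the final (second) equivalence point, 2 mol OH^- react per mol H2SO3, so n(H2SO3) = 0.001910 / 2 = 0.0009552 mol.
[H2SO3] = 0.0009552 / 0.03844 L = 0.0248 M.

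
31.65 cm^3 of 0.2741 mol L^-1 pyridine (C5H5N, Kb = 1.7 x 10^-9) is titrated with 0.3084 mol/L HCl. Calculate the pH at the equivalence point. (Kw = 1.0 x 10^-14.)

n(C5H5N) = 0.2741 x 0.03165 = 0.008675 mol; V(HCl) at equivalence = 0.008675/0.3084 = 0.02813 L.
At equivalence the base is fully converted to C5H5NH+; total volume = 0.05978 L, so [C5H5NH+] = 0.008675/0.05978 = 0.1451 M.
Ka(C5H5NH+) = Kw/Kb = 1.0e-14 / 1.7 x 10^-9 = 5.88e-6.
[H^+] = sqrt(Ka x [C5H5NH+]) = sqrt(5.88e-6 x 0.1451) = 0.000924 M.
pH = -log(0.000924) = 3.03.

3.03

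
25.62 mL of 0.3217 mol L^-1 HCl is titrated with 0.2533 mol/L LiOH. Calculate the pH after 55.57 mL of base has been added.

12.86

n(acid) = 0.3217 x 0.02562 = 0.008242 mol; n(LiOH) added = 0.2533 x 0.05557 = 0.01408 mol.
Base is in excess by 0.01408 - 0.008242 = 0.005834 mol in a total volume of 0.08119 L.
[OH^-] = 0.005834/0.08119 = 0.07186 M, so pOH = 1.14 and pH = 14.00 - 1.14 = 12.86.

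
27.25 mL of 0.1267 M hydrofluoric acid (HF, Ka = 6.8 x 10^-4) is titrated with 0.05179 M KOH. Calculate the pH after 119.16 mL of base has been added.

12.27

n(acid) = 0.1267 x 0.02725 = 0.003453 mol; n(KOH) added = 0.05179 x 0.1192 = 0.006171 mol.
Base is in excess by 0.006171 - 0.003453 = 0.002719 mol in a total volume of 0.1464 L.
[OH^-] = 0.002719/0.1464 = 0.01857 M, so pOH = 1.73 and pH = 14.00 - 1.73 = 12.27.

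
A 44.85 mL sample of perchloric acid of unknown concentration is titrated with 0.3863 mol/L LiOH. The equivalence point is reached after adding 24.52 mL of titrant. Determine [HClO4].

n(LiOH) delivered = 0.3863 x 0.02452 = 0.009472 mol.
For a 1:1 reaction, n(HClO4) = 0.009472 mol.
[HClO4] = 0.009472 mol / 0.04485 L = 0.211 M.

0.211 M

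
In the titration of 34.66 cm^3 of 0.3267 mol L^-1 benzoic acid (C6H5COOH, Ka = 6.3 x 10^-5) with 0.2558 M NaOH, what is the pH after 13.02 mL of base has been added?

3.82

Initial n(C6H5COOH) = 0.3267 x 0.03466 = 0.01132 mol.
n(NaOH) added = 0.2558 x 0.01302 = 0.003331 mol, converting that many moles of C6H5COOH to C6H5COO-.
Remaining n(C6H5COOH) = 0.007993 mol; n(C6H5COO-) = 0.003331 mol.
By Henderson-Hasselbalch, pH = pKa + log([A^-]/[HA]) = 4.20 + log(0.003331/0.007993) = 4.20 + (-0.38) = 3.82.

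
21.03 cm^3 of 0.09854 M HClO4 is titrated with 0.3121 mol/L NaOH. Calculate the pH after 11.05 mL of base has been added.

n(acid) = 0.09854 x 0.02103 = 0.002072 mol; n(NaOH) added = 0.3121 x 0.01105 = 0.003449 mol.
Base is in excess by 0.003449 - 0.002072 = 0.001376 mol in a total volume of 0.03208 L.
[OH^-] = 0.001376/0.03208 = 0.04291 M, so pOH = 1.37 and pH = 14.00 - 1.37 = 12.63.

12.63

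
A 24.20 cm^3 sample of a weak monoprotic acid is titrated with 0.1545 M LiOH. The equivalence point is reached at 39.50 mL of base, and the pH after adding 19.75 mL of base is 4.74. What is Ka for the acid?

1.8 x 10^-5

19.75 mL is half of the equivalence volume, so this is the half-equivalence point where [HA] = [A^-].
At half-equivalence pH = pKa, so pKa = 4.74.
Ka = 10^(-4.74) = 1.8 x 10^-5.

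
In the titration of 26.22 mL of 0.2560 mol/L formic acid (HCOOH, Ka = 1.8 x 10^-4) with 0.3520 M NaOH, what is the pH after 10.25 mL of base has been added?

Initial n(HCOOH) = 0.2560 x 0.02622 = 0.006712 mol.
n(NaOH) added = 0.3520 x 0.01025 = 0.003608 mol, converting that many moles of HCOOH to HCOO-.
Remaining n(HCOOH) = 0.003104 mol; n(HCOO-) = 0.003608 mol.
By Henderson-Hasselbalch, pH = pKa + log([A^-]/[HA]) = 3.74 + log(0.003608/0.003104) = 3.74 + (+0.07) = 3.81.

3.81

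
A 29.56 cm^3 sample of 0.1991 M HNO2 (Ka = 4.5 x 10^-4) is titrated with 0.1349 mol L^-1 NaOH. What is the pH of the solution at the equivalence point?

8.13

n(HNO2) = 0.1991 x 0.02956 = 0.005885 mol; V(NaOH) at equivalence = 0.005885/0.1349 = 0.04363 L.
At equivalence all the acid is converted to NO2-; total volume = 0.02956 + 0.04363 = 0.07319 L, so [NO2-] = 0.005885/0.07319 = 0.08041 M.
Kb = Kw/Ka = 1.0e-14 / 4.5 x 10^-4 = 2.22e-11.
[OH^-] = sqrt(Kb x [NO2-]) = sqrt(2.22e-11 x 0.08041) = 1.34e-6 M.
pOH = 5.87, so pH = 14.00 - 5.87 = 8.13.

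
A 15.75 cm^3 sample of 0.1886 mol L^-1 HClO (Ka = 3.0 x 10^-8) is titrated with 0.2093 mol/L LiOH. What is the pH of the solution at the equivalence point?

n(HClO) = 0.1886 x 0.01575 = 0.002970 mol; V(LiOH) at equivalence = 0.002970/0.2093 = 0.01419 L.
At equivalence all the acid is converted to ClO-; total volume = 0.01575 + 0.01419 = 0.02994 L, so [ClO-] = 0.002970/0.02994 = 0.09921 M.
Kb = Kw/Ka = 1.0e-14 / 3.0 x 10^-8 = 3.33e-7.
[OH^-] = sqrt(Kb x [ClO-]) = sqrt(3.33e-7 x 0.09921) = 0.000182 M.
pOH = 3.74, so pH = 14.00 - 3.74 = 10.26.

10.26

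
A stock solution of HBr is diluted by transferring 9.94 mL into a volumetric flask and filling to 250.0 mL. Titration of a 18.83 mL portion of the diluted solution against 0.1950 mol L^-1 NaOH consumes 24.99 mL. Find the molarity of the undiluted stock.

6.51 M

n(NaOH) = 0.1950 x 0.02499 = 0.004873 mol.
n(HBr) in the aliquot = 0.004873 mol.
[diluted HBr] = 0.004873 / 0.01883 = 0.2588 M.
Dilution factor = 250.0/9.940 = 25.15, so [stock] = 0.2588 x 25.15 = 6.51 M.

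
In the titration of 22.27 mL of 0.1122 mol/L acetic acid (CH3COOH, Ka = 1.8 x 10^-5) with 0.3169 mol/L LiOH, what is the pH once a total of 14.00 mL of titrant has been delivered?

12.73

n(acid) = 0.1122 x 0.02227 = 0.002499 mol; n(LiOH) added = 0.3169 x 0.01400 = 0.004437 mol.
Base is in excess by 0.004437 - 0.002499 = 0.001938 mol in a total volume of 0.03627 L.
[OH^-] = 0.001938/0.03627 = 0.05343 M, so pOH = 1.27 and pH = 14.00 - 1.27 = 12.73.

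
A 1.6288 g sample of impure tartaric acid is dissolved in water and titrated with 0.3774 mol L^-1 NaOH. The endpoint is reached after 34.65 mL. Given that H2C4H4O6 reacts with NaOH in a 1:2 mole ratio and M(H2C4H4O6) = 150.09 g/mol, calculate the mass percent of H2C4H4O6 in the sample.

60.3%

n(NaOH) = 0.3774 x 0.03465 = 0.01308 mol.
n(H2C4H4O6) = 0.01308 / 2 = 0.006538 mol.
mass of H2C4H4O6 = 0.006538 x 150.09 = 0.9814 g.
% purity = 0.9814 / 1.6288 x 100 = 60.3%.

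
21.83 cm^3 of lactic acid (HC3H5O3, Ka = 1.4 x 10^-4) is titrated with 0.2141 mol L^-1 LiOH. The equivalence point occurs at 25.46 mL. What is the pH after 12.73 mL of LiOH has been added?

3.85

12.73 mL is exactly half the equivalence volume (25.46/2), i.e. the half-equivalence point.
There, n(HA) = n(A^-), so pH = pKa = -log(1.4 x 10^-4) = 3.85.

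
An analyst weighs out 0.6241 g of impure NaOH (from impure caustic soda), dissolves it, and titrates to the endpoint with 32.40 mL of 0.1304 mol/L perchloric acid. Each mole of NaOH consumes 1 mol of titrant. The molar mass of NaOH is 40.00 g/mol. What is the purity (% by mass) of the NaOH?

27.1%

n(HClO4) = 0.1304 x 0.03240 = 0.004225 mol.
n(NaOH) = 0.004225 / 1 = 0.004225 mol.
mass of NaOH = 0.004225 x 40.00 = 0.1690 g.
% purity = 0.1690 / 0.6241 x 100 = 27.1%.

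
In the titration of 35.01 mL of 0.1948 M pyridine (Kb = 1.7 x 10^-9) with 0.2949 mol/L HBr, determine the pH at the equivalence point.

3.08

n(C5H5N) = 0.1948 x 0.03501 = 0.006820 mol; V(HBr) at equivalence = 0.006820/0.2949 = 0.02313 L.
At equivalence the base is fully converted to C5H5NH+; total volume = 0.05814 L, so [C5H5NH+] = 0.006820/0.05814 = 0.1173 M.
Ka(C5H5NH+) = Kw/Kb = 1.0e-14 / 1.7 x 10^-9 = 5.88e-6.
[H^+] = sqrt(Ka x [C5H5NH+]) = sqrt(5.88e-6 x 0.1173) = 0.000831 M.
pH = -log(0.000831) = 3.08.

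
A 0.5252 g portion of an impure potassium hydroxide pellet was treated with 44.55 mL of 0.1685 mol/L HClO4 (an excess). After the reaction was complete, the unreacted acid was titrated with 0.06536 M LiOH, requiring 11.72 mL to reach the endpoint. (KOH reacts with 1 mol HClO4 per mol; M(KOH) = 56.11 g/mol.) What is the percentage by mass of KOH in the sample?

72.0%

Total n(HClO4) added = 0.1685 x 0.04455 = 0.007507 mol.
n(LiOH) used = 0.06536 x 0.01172 = 0.0007660 mol, which equals the excess n(HClO4).
So n(HClO4) consumed by the sample = 0.007507 - 0.0007660 = 0.006741 mol.
n(KOH) = 0.006741 / 1 = 0.006741 mol.
mass KOH = 0.006741 x 56.11 = 0.3782 g, so %KOH = 0.3782/0.5252 x 100 = 72.0%.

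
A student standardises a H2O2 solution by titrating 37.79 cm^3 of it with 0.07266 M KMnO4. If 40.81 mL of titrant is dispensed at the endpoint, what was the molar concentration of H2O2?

0.196 M

n(KMnO4) = 0.07266 x 0.04081 = 0.002965 mol.
From the balanced equation, 2 mol KMnO4 reacts with 5 mol H2O2, so n(H2O2) = 0.002965 x 5/2 = 0.007413 mol.
[H2O2] = 0.007413 / 0.03779 L = 0.196 M.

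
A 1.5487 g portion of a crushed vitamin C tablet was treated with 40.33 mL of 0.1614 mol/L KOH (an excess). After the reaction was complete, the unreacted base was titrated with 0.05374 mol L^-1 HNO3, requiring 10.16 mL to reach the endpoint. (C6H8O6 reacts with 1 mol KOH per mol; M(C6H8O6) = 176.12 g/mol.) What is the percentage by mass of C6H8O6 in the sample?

Total n(KOH) added = 0.1614 x 0.04033 = 0.006509 mol.
n(HNO3) used = 0.05374 x 0.01016 = 0.0005460 mol, which equals the excess n(KOH).
So n(KOH) consumed by the sample = 0.006509 - 0.0005460 = 0.005963 mol.
n(C6H8O6) = 0.005963 / 1 = 0.005963 mol.
mass C6H8O6 = 0.005963 x 176.12 = 1.050 g, so %C6H8O6 = 1.050/1.5487 x 100 = 67.8%.

67.8%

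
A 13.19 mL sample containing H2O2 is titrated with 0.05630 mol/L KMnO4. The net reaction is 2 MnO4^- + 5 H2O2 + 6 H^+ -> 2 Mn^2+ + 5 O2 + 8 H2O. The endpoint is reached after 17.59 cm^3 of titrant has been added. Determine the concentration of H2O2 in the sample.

0.188 M

n(KMnO4) = 0.05630 x 0.01759 = 0.0009903 mol.
From the balanced equation, 2 mol KMnO4 reacts with 5 mol H2O2, so n(H2O2) = 0.0009903 x 5/2 = 0.002476 mol.
[H2O2] = 0.002476 / 0.01319 L = 0.188 M.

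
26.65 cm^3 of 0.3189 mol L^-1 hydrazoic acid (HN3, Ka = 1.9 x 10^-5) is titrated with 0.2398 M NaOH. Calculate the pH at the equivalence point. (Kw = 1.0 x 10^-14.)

n(HN3) = 0.3189 x 0.02665 = 0.008499 mol; V(NaOH) at equivalence = 0.008499/0.2398 = 0.03544 L.
At equivalence all the acid is converted to N3-; total volume = 0.02665 + 0.03544 = 0.06209 L, so [N3-] = 0.008499/0.06209 = 0.1369 M.
Kb = Kw/Ka = 1.0e-14 / 1.9 x 10^-5 = 5.26e-10.
[OH^-] = sqrt(Kb x [N3-]) = sqrt(5.26e-10 x 0.1369) = 8.49e-6 M.
pOH = 5.07, so pH = 14.00 - 5.07 = 8.93.

8.93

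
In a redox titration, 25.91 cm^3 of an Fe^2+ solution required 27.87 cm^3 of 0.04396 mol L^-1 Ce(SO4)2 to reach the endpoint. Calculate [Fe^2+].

0.0473 M

n(Ce(SO4)2) = 0.04396 x 0.02787 = 0.001225 mol.
From the balanced equation, 1 mol Ce(SO4)2 reacts with 1 mol Fe^2+, so n(Fe^2+) = 0.001225 x 1/1 = 0.001225 mol.
[Fe^2+] = 0.001225 / 0.02591 L = 0.0473 M.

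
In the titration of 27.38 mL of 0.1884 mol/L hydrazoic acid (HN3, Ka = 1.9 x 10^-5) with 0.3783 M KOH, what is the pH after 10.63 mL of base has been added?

5.27

Initial n(HN3) = 0.1884 x 0.02738 = 0.005158 mol.
n(KOH) added = 0.3783 x 0.01063 = 0.004021 mol, converting that many moles of HN3 to N3-.
Remaining n(HN3) = 0.001137 mol; n(N3-) = 0.004021 mol.
By Henderson-Hasselbalch, pH = pKa + log([A^-]/[HA]) = 4.72 + log(0.004021/0.001137) = 4.72 + (+0.55) = 5.27.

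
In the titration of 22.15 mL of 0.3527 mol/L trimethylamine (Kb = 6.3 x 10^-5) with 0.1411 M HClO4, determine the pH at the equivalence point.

n((CH3)3N) = 0.3527 x 0.02215 = 0.007812 mol; V(HClO4) at equivalence = 0.007812/0.1411 = 0.05537 L.
At equivalence the base is fully converted to (CH3)3NH+; total volume = 0.07752 L, so [(CH3)3NH+] = 0.007812/0.07752 = 0.1008 M.
Ka((CH3)3NH+) = Kw/Kb = 1.0e-14 / 6.3 x 10^-5 = 1.59e-10.
[H^+] = sqrt(Ka x [(CH3)3NH+]) = sqrt(1.59e-10 x 0.1008) = 4.00e-6 M.
pH = -log(4.00e-6) = 5.40.

5.40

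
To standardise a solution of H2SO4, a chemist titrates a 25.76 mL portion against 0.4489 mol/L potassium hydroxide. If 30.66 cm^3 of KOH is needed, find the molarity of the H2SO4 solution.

n(KOH) delivered = 0.4489 x 0.03066 = 0.01376 mol.
The reaction is 1 H2SO4 + 2 KOH, so n(H2SO4) = 0.01376 x 1/2 = 0.006882 mol.
[H2SO4] = 0.006882 mol / 0.02576 L = 0.267 M.

0.267 M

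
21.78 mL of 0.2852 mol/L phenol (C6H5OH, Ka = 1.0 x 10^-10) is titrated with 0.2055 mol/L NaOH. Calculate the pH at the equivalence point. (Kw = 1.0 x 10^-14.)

n(C6H5OH) = 0.2852 x 0.02178 = 0.006212 mol; V(NaOH) at equivalence = 0.006212/0.2055 = 0.03023 L.
At equivalence all the acid is converted to C6H5O-; total volume = 0.02178 + 0.03023 = 0.05201 L, so [C6H5O-] = 0.006212/0.05201 = 0.1194 M.
Kb = Kw/Ka = 1.0e-14 / 1.0 x 10^-10 = 0.000100.
[OH^-] = sqrt(Kb x [C6H5O-]) = sqrt(0.000100 x 0.1194) = 0.00346 M.
pOH = 2.46, so pH = 14.00 - 2.46 = 11.54.

11.54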